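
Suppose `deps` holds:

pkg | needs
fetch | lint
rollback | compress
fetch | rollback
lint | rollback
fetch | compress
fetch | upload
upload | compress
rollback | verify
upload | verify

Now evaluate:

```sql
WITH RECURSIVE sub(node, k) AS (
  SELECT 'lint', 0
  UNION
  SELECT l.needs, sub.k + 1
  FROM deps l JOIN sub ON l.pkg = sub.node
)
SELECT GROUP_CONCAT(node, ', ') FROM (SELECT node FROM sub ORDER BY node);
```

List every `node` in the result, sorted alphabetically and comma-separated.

compress, lint, rollback, verify

Base: (lint, k=0).
Iteration 1: edges from {lint} -> (rollback, k=1).
Iteration 2: edges from {rollback} -> (compress, k=2), (verify, k=2).
Iteration 3: no outgoing edges from {compress,verify}; recursion stops.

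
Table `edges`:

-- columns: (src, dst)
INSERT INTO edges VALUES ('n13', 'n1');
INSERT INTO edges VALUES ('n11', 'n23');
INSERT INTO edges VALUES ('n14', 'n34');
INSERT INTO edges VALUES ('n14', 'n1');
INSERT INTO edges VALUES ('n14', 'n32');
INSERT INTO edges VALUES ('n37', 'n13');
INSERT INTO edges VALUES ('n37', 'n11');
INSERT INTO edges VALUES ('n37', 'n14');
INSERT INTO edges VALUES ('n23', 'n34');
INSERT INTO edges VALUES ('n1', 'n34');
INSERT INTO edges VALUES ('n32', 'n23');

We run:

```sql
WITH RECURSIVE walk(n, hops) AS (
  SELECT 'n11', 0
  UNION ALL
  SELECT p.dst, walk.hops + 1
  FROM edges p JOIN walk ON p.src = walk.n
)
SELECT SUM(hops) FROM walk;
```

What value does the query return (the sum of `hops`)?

3

Base: (n11, hops=0).
Iteration 1: edges from {n11} -> (n23, hops=1).
Iteration 2: edges from {n23} -> (n34, hops=2).
Iteration 3: no outgoing edges from {n34}; recursion stops.
SUM(hops) = 0 + 1 + 2 = 3.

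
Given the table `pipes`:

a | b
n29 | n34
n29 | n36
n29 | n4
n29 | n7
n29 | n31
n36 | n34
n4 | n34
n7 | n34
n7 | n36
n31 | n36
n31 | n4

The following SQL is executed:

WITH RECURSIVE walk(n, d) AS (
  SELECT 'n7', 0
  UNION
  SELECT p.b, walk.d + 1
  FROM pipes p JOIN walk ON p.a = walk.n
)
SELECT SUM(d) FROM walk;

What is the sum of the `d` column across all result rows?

4

Base: (n7, d=0).
Iteration 1: edges from {n7} -> (n34, d=1), (n36, d=1).
Iteration 2: edges from {n34,n36} -> (n34, d=2).
Iteration 3: no outgoing edges from {n34}; recursion stops.
SUM(d) = 0 + 1 + 1 + 2 = 4.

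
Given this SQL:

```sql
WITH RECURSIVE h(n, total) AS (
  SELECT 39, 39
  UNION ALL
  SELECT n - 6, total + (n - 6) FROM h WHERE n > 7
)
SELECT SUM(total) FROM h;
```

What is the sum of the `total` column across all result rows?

756

Base: n=39, total=39.
Iteration 1: 39 > 7 holds -> n = 39 - 6 = 33, total = 39 + 33 = 72.
Iteration 2: 33 > 7 holds -> n = 33 - 6 = 27, total = 72 + 27 = 99.
Iteration 3: 27 > 7 holds -> n = 27 - 6 = 21, total = 99 + 21 = 120.
Iteration 4: 21 > 7 holds -> n = 21 - 6 = 15, total = 120 + 15 = 135.
Iteration 5: 15 > 7 holds -> n = 15 - 6 = 9, total = 135 + 9 = 144.
Iteration 6: 9 > 7 holds -> n = 9 - 6 = 3, total = 144 + 3 = 147.
Iteration 7: 3 > 7 fails; recursion stops.
SUM(total) = 39 + 72 + 99 + 120 + 135 + 144 + 147 = 756.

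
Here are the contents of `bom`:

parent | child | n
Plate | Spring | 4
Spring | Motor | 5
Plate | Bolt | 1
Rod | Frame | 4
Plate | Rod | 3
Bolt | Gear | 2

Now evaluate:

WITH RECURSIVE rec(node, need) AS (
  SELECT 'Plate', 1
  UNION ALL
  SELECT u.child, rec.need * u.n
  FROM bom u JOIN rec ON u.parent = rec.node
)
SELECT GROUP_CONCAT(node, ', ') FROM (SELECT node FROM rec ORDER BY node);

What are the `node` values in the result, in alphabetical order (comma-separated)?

Bolt, Frame, Gear, Motor, Plate, Rod, Spring

Base: (Plate, need=1).
Iteration 1: components of {Plate} -> Bolt = 1*1 = 1, Rod = 1*3 = 3, Spring = 1*4 = 4.
Iteration 2: components of {Bolt,Rod,Spring} -> Frame = 3*4 = 12, Gear = 1*2 = 2, Motor = 4*5 = 20.
Iteration 3: no further components; recursion stops.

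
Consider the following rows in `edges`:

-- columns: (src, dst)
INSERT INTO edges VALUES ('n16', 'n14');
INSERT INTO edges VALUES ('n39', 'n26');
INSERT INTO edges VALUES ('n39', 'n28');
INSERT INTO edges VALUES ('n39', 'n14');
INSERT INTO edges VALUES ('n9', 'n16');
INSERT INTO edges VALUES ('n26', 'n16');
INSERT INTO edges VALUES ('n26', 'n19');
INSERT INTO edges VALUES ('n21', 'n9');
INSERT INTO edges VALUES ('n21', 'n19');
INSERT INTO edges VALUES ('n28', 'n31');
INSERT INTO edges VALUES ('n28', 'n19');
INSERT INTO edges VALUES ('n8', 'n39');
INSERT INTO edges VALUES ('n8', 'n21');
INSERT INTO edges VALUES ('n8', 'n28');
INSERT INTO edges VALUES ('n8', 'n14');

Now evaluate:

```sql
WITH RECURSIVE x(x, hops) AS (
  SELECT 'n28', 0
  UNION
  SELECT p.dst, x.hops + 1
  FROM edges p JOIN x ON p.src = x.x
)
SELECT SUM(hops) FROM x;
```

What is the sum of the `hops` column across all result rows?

Base: (n28, hops=0).
Iteration 1: edges from {n28} -> (n19, hops=1), (n31, hops=1).
Iteration 2: no outgoing edges from {n19,n31}; recursion stops.
SUM(hops) = 0 + 1 + 1 = 2.

2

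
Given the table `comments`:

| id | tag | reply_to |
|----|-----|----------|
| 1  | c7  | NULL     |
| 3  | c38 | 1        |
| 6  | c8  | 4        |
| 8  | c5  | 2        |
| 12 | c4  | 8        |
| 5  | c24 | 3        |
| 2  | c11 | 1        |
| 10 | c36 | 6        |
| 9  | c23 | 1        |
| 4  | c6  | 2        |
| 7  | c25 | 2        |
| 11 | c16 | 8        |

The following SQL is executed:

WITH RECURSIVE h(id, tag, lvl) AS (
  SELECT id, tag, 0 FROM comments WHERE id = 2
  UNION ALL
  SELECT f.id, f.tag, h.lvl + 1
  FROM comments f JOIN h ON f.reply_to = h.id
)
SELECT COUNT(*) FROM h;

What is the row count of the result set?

8

Base: id=2 (c11) at lvl 0.
Iteration 1: rows with reply_to in {2} -> c6 (id 4, lvl 1), c25 (id 7, lvl 1), c5 (id 8, lvl 1).
Iteration 2: rows with reply_to in {4,7,8} -> c8 (id 6, lvl 2), c16 (id 11, lvl 2), c4 (id 12, lvl 2).
Iteration 3: rows with reply_to in {6,11,12} -> c36 (id 10, lvl 3).
Iteration 4: no rows with reply_to in {10}; recursion stops.
Total rows emitted: 8.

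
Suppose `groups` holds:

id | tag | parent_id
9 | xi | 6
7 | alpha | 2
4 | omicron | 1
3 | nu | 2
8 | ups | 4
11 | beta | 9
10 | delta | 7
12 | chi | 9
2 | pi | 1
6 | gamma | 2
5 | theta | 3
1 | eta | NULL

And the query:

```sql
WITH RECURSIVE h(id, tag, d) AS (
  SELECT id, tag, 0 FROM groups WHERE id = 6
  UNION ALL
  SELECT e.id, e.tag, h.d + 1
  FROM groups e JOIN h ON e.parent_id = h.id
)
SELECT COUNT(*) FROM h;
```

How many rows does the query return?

4

Base: id=6 (gamma) at d 0.
Iteration 1: rows with parent_id in {6} -> xi (id 9, d 1).
Iteration 2: rows with parent_id in {9} -> beta (id 11, d 2), chi (id 12, d 2).
Iteration 3: no rows with parent_id in {11,12}; recursion stops.
Total rows emitted: 4.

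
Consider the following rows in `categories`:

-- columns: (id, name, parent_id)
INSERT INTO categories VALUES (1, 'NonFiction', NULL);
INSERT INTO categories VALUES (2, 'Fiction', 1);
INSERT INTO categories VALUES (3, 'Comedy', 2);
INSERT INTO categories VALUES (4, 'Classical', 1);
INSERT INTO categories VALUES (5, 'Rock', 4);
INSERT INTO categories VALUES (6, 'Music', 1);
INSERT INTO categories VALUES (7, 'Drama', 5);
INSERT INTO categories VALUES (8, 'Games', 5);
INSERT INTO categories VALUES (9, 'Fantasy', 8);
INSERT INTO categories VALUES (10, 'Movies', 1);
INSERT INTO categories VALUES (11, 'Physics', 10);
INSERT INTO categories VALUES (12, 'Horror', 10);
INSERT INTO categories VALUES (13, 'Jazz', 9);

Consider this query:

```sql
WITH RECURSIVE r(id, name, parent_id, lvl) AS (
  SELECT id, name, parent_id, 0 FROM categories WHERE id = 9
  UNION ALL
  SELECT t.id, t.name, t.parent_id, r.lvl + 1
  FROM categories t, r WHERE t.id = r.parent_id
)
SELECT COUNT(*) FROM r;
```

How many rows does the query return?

Base: id=9 (Fantasy), parent_id=8, lvl 0.
Iteration 1: join on id=8 -> Games (id 8, parent_id=5, lvl 1).
Iteration 2: join on id=5 -> Rock (id 5, parent_id=4, lvl 2).
Iteration 3: join on id=4 -> Classical (id 4, parent_id=1, lvl 3).
Iteration 4: join on id=1 -> NonFiction (id 1, parent_id=NULL, lvl 4).
Iteration 5: parent_id is NULL; no match; recursion stops.
Total rows emitted: 5.

5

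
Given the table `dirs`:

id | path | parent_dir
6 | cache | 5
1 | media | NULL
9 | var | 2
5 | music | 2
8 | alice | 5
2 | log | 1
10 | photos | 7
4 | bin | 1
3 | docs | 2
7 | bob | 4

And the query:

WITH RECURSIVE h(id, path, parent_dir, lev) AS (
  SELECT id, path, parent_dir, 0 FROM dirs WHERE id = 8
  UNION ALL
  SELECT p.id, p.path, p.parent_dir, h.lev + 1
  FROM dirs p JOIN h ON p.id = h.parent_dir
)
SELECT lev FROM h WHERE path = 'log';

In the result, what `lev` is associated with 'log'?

2

Base: id=8 (alice), parent_dir=5, lev 0.
Iteration 1: join on id=5 -> music (id 5, parent_dir=2, lev 1).
Iteration 2: join on id=2 -> log (id 2, parent_dir=1, lev 2).
Iteration 3: join on id=1 -> media (id 1, parent_dir=NULL, lev 3).
Iteration 4: parent_dir is NULL; no match; recursion stops.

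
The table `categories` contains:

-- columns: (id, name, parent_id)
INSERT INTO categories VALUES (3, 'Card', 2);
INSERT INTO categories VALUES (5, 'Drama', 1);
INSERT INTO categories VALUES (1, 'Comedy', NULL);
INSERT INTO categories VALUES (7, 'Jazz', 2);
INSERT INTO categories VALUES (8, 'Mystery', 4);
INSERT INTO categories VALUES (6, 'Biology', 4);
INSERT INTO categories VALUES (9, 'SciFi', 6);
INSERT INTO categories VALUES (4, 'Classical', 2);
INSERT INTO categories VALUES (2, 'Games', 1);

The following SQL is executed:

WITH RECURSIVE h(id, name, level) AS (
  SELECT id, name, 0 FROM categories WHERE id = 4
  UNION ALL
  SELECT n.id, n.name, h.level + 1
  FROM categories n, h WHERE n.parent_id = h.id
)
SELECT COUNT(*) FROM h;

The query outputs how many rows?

4

Base: id=4 (Classical) at level 0.
Iteration 1: rows with parent_id in {4} -> Biology (id 6, level 1), Mystery (id 8, level 1).
Iteration 2: rows with parent_id in {6,8} -> SciFi (id 9, level 2).
Iteration 3: no rows with parent_id in {9}; recursion stops.
Total rows emitted: 4.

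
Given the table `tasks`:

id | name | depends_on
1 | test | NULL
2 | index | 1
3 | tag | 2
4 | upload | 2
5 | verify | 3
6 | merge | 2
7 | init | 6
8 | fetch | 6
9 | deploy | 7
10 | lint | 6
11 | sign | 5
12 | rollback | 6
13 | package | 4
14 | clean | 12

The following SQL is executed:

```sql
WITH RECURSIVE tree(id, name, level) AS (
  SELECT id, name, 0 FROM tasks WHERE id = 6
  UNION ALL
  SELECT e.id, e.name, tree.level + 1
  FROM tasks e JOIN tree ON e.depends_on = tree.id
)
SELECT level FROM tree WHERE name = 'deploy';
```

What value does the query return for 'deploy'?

Base: id=6 (merge) at level 0.
Iteration 1: rows with depends_on in {6} -> init (id 7, level 1), fetch (id 8, level 1), lint (id 10, level 1), rollback (id 12, level 1).
Iteration 2: rows with depends_on in {7,8,10,12} -> deploy (id 9, level 2), clean (id 14, level 2).
Iteration 3: no rows with depends_on in {9,14}; recursion stops.

2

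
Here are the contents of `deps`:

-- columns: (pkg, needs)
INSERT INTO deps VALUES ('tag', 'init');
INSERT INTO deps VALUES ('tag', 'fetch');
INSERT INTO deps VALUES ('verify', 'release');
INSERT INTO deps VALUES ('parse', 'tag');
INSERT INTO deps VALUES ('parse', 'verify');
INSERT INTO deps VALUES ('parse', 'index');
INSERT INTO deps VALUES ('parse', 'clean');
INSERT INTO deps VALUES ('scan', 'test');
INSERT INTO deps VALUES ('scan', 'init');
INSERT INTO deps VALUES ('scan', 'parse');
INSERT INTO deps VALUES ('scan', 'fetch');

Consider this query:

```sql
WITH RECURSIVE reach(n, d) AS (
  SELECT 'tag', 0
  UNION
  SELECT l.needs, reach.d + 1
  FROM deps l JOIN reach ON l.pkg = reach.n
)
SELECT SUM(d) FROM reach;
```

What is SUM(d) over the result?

2

Base: (tag, d=0).
Iteration 1: edges from {tag} -> (fetch, d=1), (init, d=1).
Iteration 2: no outgoing edges from {fetch,init}; recursion stops.
SUM(d) = 0 + 1 + 1 = 2.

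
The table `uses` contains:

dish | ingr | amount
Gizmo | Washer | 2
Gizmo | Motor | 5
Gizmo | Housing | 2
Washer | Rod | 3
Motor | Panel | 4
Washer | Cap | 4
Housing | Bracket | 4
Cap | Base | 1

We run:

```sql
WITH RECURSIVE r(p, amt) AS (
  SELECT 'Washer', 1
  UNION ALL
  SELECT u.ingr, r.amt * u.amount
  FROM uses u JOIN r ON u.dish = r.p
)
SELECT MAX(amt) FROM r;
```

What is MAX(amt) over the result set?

4

Base: (Washer, amt=1).
Iteration 1: components of {Washer} -> Cap = 1*4 = 4, Rod = 1*3 = 3.
Iteration 2: components of {Cap,Rod} -> Base = 4*1 = 4.
Iteration 3: no further components; recursion stops.
amt values: 1, 3, 4, 4; the maximum is 4.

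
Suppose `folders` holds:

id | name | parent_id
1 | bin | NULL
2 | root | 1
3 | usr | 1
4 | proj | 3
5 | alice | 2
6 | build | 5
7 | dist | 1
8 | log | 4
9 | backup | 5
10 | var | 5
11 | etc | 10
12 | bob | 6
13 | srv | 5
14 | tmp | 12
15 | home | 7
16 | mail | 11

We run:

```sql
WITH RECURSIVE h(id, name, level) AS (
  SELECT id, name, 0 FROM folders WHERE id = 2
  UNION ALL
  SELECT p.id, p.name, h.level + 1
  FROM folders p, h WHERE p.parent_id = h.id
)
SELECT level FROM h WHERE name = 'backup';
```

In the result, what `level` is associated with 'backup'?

Base: id=2 (root) at level 0.
Iteration 1: rows with parent_id in {2} -> alice (id 5, level 1).
Iteration 2: rows with parent_id in {5} -> build (id 6, level 2), backup (id 9, level 2), var (id 10, level 2), srv (id 13, level 2).
Iteration 3: rows with parent_id in {6,9,10,13} -> etc (id 11, level 3), bob (id 12, level 3).
Iteration 4: rows with parent_id in {11,12} -> tmp (id 14, level 4), mail (id 16, level 4).
Iteration 5: no rows with parent_id in {14,16}; recursion stops.

2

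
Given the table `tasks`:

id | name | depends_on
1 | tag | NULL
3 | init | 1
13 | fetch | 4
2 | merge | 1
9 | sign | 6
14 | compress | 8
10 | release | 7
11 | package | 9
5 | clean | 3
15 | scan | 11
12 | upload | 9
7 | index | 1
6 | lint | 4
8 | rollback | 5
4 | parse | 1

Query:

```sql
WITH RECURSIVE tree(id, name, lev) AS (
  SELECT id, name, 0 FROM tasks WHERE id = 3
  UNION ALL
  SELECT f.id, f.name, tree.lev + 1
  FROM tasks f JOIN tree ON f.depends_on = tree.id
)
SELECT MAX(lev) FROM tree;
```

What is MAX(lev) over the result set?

3

Base: id=3 (init) at lev 0.
Iteration 1: rows with depends_on in {3} -> clean (id 5, lev 1).
Iteration 2: rows with depends_on in {5} -> rollback (id 8, lev 2).
Iteration 3: rows with depends_on in {8} -> compress (id 14, lev 3).
Iteration 4: no rows with depends_on in {14}; recursion stops.
lev values: 0, 1, 2, 3; the maximum is 3.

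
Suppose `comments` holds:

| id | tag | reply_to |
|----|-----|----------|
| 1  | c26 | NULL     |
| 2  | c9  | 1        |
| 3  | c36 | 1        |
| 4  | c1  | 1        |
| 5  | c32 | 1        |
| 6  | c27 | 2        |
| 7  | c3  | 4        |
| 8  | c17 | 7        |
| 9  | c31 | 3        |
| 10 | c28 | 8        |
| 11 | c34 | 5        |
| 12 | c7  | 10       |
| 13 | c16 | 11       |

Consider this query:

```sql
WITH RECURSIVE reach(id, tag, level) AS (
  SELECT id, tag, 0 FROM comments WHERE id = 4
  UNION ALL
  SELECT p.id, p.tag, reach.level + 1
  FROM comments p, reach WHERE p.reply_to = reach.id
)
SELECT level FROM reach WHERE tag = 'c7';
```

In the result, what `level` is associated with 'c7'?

4

Base: id=4 (c1) at level 0.
Iteration 1: rows with reply_to in {4} -> c3 (id 7, level 1).
Iteration 2: rows with reply_to in {7} -> c17 (id 8, level 2).
Iteration 3: rows with reply_to in {8} -> c28 (id 10, level 3).
Iteration 4: rows with reply_to in {10} -> c7 (id 12, level 4).
Iteration 5: no rows with reply_to in {12}; recursion stops.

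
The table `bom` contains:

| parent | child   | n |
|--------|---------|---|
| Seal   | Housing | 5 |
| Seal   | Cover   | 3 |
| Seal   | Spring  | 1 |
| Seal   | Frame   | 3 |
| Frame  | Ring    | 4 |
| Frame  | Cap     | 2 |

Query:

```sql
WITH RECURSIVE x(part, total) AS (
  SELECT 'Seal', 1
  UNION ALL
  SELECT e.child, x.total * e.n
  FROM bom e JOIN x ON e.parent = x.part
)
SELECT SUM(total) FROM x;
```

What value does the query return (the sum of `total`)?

31

Base: (Seal, total=1).
Iteration 1: components of {Seal} -> Cover = 1*3 = 3, Frame = 1*3 = 3, Housing = 1*5 = 5, Spring = 1*1 = 1.
Iteration 2: components of {Cover,Frame,Housing,Spring} -> Cap = 3*2 = 6, Ring = 3*4 = 12.
Iteration 3: no further components; recursion stops.
SUM(total) = 1 + 5 + 3 + 1 + 3 + 12 + 6 = 31.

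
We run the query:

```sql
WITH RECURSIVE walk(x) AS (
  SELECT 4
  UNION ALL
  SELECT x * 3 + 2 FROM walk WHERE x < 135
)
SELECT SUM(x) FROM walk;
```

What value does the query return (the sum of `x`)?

Base: x=4.
Iteration 1: 4 < 135 holds -> x = 4 * 3 + 2 = 14.
Iteration 2: 14 < 135 holds -> x = 14 * 3 + 2 = 44.
Iteration 3: 44 < 135 holds -> x = 44 * 3 + 2 = 134.
Iteration 4: 134 < 135 holds -> x = 134 * 3 + 2 = 404.
Iteration 5: 404 < 135 fails; recursion stops.
SUM(x) = 4 + 14 + 44 + 134 + 404 = 600.

600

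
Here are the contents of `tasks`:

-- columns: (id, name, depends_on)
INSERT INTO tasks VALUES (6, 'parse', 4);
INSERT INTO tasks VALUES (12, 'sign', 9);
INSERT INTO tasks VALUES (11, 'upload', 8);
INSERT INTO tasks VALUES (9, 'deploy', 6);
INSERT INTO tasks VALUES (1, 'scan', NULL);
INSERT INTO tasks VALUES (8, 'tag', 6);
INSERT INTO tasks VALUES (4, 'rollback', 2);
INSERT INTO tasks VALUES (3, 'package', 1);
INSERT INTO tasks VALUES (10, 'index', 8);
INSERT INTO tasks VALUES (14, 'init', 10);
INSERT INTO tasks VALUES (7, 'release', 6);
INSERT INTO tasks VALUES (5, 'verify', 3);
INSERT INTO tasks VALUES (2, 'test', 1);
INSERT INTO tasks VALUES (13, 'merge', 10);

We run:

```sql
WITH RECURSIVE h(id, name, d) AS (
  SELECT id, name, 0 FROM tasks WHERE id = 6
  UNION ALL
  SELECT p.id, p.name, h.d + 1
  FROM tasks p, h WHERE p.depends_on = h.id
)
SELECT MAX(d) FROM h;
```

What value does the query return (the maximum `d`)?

3

Base: id=6 (parse) at d 0.
Iteration 1: rows with depends_on in {6} -> release (id 7, d 1), tag (id 8, d 1), deploy (id 9, d 1).
Iteration 2: rows with depends_on in {7,8,9} -> index (id 10, d 2), upload (id 11, d 2), sign (id 12, d 2).
Iteration 3: rows with depends_on in {10,11,12} -> merge (id 13, d 3), init (id 14, d 3).
Iteration 4: no rows with depends_on in {13,14}; recursion stops.
d values: 0, 1, 1, 1, 2, 2, 2, 3, 3; the maximum is 3.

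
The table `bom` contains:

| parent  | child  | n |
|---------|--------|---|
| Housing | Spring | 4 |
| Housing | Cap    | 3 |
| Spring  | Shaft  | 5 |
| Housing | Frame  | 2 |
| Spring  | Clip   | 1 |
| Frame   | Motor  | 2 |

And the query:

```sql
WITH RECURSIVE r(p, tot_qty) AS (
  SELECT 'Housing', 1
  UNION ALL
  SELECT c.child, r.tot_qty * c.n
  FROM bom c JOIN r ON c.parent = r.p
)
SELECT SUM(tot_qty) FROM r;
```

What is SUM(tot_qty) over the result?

38

Base: (Housing, tot_qty=1).
Iteration 1: components of {Housing} -> Cap = 1*3 = 3, Frame = 1*2 = 2, Spring = 1*4 = 4.
Iteration 2: components of {Cap,Frame,Spring} -> Clip = 4*1 = 4, Motor = 2*2 = 4, Shaft = 4*5 = 20.
Iteration 3: no further components; recursion stops.
SUM(tot_qty) = 1 + 4 + 3 + 2 + 20 + 4 + 4 = 38.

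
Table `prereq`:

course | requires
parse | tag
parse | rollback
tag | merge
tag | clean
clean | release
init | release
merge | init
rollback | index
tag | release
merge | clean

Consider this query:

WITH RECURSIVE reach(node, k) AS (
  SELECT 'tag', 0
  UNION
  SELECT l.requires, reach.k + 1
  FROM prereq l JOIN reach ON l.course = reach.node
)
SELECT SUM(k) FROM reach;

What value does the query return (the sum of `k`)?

12

Base: (tag, k=0).
Iteration 1: edges from {tag} -> (clean, k=1), (merge, k=1), (release, k=1).
Iteration 2: edges from {clean,merge,release} -> (clean, k=2), (init, k=2), (release, k=2).
Iteration 3: edges from {clean,init,release} -> (release, k=3). [UNION drops 1 duplicate row(s)]
Iteration 4: no outgoing edges from {release}; recursion stops.
SUM(k) = 0 + 1 + 1 + 1 + 2 + 2 + 2 + 3 = 12.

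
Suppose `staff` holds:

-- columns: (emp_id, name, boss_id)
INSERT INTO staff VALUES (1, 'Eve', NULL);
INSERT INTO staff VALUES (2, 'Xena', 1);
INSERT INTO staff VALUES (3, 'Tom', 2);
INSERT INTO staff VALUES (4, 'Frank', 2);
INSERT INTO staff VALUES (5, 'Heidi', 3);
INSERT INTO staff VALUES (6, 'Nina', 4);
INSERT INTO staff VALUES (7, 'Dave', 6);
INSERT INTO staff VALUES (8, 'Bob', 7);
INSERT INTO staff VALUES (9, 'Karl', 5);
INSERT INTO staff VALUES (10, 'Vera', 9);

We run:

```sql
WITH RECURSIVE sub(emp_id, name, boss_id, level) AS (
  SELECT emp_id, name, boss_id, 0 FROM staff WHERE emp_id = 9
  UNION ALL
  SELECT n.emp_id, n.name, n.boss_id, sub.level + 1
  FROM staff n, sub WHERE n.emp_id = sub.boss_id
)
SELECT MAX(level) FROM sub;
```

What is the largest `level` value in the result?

4

Base: emp_id=9 (Karl), boss_id=5, level 0.
Iteration 1: join on emp_id=5 -> Heidi (id 5, boss_id=3, level 1).
Iteration 2: join on emp_id=3 -> Tom (id 3, boss_id=2, level 2).
Iteration 3: join on emp_id=2 -> Xena (id 2, boss_id=1, level 3).
Iteration 4: join on emp_id=1 -> Eve (id 1, boss_id=NULL, level 4).
Iteration 5: boss_id is NULL; no match; recursion stops.
level values: 0, 1, 2, 3, 4; the maximum is 4.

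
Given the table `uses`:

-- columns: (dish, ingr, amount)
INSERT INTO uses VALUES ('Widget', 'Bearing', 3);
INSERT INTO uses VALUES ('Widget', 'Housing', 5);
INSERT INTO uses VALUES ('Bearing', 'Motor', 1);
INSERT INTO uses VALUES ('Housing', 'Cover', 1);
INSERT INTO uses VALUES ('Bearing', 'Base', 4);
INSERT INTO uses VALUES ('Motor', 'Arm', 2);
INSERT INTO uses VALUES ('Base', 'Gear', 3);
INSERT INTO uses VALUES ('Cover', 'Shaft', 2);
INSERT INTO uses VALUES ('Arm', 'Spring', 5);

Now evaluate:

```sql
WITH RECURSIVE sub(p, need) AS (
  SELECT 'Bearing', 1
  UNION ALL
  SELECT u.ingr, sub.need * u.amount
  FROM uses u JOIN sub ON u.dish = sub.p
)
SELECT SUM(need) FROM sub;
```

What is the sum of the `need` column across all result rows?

30

Base: (Bearing, need=1).
Iteration 1: components of {Bearing} -> Base = 1*4 = 4, Motor = 1*1 = 1.
Iteration 2: components of {Base,Motor} -> Arm = 1*2 = 2, Gear = 4*3 = 12.
Iteration 3: components of {Arm,Gear} -> Spring = 2*5 = 10.
Iteration 4: no further components; recursion stops.
SUM(need) = 1 + 1 + 4 + 2 + 12 + 10 = 30.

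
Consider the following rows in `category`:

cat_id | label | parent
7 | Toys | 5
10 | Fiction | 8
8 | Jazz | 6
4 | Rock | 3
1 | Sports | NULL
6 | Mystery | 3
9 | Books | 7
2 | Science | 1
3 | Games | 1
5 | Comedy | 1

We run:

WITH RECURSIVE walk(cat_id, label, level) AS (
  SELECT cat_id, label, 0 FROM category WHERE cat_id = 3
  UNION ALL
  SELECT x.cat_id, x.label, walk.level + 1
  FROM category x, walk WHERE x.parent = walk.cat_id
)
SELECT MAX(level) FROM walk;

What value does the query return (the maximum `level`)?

3

Base: cat_id=3 (Games) at level 0.
Iteration 1: rows with parent in {3} -> Rock (id 4, level 1), Mystery (id 6, level 1).
Iteration 2: rows with parent in {4,6} -> Jazz (id 8, level 2).
Iteration 3: rows with parent in {8} -> Fiction (id 10, level 3).
Iteration 4: no rows with parent in {10}; recursion stops.
level values: 0, 1, 1, 2, 3; the maximum is 3.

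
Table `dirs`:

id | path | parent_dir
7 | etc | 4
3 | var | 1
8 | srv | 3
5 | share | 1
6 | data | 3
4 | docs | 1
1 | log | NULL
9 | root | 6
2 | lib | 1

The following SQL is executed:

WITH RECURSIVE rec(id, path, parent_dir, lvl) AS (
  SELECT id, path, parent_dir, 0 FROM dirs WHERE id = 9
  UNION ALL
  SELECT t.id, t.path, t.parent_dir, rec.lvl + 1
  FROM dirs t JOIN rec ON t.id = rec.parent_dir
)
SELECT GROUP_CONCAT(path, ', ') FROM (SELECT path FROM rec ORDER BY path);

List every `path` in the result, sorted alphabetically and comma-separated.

Base: id=9 (root), parent_dir=6, lvl 0.
Iteration 1: join on id=6 -> data (id 6, parent_dir=3, lvl 1).
Iteration 2: join on id=3 -> var (id 3, parent_dir=1, lvl 2).
Iteration 3: join on id=1 -> log (id 1, parent_dir=NULL, lvl 3).
Iteration 4: parent_dir is NULL; no match; recursion stops.

data, log, root, var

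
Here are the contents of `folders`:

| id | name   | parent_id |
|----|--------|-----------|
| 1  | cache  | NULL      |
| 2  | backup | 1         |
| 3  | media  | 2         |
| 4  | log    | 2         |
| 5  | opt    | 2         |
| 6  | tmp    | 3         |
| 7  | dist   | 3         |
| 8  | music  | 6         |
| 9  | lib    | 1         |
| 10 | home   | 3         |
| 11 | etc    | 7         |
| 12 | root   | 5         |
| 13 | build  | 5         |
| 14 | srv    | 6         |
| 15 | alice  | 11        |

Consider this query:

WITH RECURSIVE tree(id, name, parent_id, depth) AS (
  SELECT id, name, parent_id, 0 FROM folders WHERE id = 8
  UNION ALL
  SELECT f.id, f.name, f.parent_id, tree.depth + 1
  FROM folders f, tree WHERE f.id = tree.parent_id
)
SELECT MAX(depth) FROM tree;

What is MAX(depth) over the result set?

4

Base: id=8 (music), parent_id=6, depth 0.
Iteration 1: join on id=6 -> tmp (id 6, parent_id=3, depth 1).
Iteration 2: join on id=3 -> media (id 3, parent_id=2, depth 2).
Iteration 3: join on id=2 -> backup (id 2, parent_id=1, depth 3).
Iteration 4: join on id=1 -> cache (id 1, parent_id=NULL, depth 4).
Iteration 5: parent_id is NULL; no match; recursion stops.
depth values: 0, 1, 2, 3, 4; the maximum is 4.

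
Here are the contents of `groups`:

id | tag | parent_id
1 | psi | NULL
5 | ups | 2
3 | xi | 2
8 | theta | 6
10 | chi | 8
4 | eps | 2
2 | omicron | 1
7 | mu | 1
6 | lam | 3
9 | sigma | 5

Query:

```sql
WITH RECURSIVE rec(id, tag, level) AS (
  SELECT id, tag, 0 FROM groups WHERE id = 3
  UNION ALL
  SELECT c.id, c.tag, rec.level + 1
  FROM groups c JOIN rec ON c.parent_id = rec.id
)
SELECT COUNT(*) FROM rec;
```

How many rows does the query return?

4

Base: id=3 (xi) at level 0.
Iteration 1: rows with parent_id in {3} -> lam (id 6, level 1).
Iteration 2: rows with parent_id in {6} -> theta (id 8, level 2).
Iteration 3: rows with parent_id in {8} -> chi (id 10, level 3).
Iteration 4: no rows with parent_id in {10}; recursion stops.
Total rows emitted: 4.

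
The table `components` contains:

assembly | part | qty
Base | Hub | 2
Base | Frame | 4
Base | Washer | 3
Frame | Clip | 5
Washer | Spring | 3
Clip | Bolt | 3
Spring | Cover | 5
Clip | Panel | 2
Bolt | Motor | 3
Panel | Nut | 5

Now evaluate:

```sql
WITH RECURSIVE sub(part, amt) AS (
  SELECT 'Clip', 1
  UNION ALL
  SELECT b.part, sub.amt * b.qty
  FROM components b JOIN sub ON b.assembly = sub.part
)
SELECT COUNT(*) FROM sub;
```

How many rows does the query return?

5

Base: (Clip, amt=1).
Iteration 1: components of {Clip} -> Bolt = 1*3 = 3, Panel = 1*2 = 2.
Iteration 2: components of {Bolt,Panel} -> Motor = 3*3 = 9, Nut = 2*5 = 10.
Iteration 3: no further components; recursion stops.
Total rows emitted: 5.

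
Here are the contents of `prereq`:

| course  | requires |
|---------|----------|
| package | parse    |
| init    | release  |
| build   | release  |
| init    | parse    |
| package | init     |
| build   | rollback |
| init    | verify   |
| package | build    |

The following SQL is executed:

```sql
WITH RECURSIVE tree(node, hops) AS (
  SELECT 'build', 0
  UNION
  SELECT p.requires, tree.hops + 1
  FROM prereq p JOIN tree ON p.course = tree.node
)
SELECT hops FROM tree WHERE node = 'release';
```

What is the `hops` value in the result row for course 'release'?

Base: (build, hops=0).
Iteration 1: edges from {build} -> (release, hops=1), (rollback, hops=1).
Iteration 2: no outgoing edges from {release,rollback}; recursion stops.

1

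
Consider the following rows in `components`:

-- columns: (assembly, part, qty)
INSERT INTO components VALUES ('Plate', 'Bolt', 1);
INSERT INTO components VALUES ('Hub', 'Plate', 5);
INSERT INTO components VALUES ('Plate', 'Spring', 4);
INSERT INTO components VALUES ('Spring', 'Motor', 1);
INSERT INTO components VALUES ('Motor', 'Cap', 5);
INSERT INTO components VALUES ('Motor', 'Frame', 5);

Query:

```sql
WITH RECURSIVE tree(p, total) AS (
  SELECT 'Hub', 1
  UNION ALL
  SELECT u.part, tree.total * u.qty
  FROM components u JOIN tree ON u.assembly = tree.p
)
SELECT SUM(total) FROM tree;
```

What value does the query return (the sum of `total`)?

Base: (Hub, total=1).
Iteration 1: components of {Hub} -> Plate = 1*5 = 5.
Iteration 2: components of {Plate} -> Bolt = 5*1 = 5, Spring = 5*4 = 20.
Iteration 3: components of {Bolt,Spring} -> Motor = 20*1 = 20.
Iteration 4: components of {Motor} -> Cap = 20*5 = 100, Frame = 20*5 = 100.
Iteration 5: no further components; recursion stops.
SUM(total) = 1 + 5 + 20 + 5 + 20 + 100 + 100 = 251.

251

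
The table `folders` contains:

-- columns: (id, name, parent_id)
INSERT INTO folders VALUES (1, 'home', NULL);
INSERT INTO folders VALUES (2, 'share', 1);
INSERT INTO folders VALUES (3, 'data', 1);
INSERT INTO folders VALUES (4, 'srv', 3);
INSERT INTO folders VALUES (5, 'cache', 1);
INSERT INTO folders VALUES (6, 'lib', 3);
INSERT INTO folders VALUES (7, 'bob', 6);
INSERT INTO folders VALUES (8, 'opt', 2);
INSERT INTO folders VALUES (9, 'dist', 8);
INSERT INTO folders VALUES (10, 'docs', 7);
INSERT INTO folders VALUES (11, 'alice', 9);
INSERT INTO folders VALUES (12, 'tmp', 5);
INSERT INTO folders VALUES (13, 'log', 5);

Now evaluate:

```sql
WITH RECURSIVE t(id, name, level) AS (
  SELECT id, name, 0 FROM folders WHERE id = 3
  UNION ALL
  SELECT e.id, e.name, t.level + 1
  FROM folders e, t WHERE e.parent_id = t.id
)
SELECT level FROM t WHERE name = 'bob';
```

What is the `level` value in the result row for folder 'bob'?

2

Base: id=3 (data) at level 0.
Iteration 1: rows with parent_id in {3} -> srv (id 4, level 1), lib (id 6, level 1).
Iteration 2: rows with parent_id in {4,6} -> bob (id 7, level 2).
Iteration 3: rows with parent_id in {7} -> docs (id 10, level 3).
Iteration 4: no rows with parent_id in {10}; recursion stops.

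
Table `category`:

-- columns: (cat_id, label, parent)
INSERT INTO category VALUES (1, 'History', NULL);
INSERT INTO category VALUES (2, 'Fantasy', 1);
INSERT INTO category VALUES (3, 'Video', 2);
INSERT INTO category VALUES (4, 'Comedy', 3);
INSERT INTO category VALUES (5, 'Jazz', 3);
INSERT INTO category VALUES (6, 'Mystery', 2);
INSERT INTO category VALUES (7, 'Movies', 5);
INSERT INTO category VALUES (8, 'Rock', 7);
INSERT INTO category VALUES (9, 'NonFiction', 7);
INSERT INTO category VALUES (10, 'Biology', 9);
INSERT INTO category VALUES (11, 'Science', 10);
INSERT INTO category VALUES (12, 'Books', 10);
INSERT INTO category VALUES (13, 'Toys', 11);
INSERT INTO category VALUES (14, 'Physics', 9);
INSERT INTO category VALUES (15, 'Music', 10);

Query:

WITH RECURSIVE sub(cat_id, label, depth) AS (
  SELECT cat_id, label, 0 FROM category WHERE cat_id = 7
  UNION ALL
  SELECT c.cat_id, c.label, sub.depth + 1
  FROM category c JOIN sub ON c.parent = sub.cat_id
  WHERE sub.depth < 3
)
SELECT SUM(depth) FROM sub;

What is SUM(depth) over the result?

Base: cat_id=7 (Movies) at depth 0.
Iteration 1: rows with parent in {7} -> Rock (id 8, depth 1), NonFiction (id 9, depth 1).
Iteration 2: rows with parent in {8,9} -> Biology (id 10, depth 2), Physics (id 14, depth 2).
Iteration 3: rows with parent in {10,14} -> Science (id 11, depth 3), Books (id 12, depth 3), Music (id 15, depth 3).
Iteration 4: depth < 3 fails for all current rows; recursion stops.
SUM(depth) = 0 + 1 + 1 + 2 + 2 + 3 + 3 + 3 = 15.

15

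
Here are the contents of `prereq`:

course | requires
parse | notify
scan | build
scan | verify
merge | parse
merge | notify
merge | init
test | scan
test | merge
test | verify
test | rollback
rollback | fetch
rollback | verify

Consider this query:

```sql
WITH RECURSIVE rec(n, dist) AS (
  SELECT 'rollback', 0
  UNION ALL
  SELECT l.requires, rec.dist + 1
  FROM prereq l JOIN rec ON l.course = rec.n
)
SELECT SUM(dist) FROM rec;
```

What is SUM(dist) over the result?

Base: (rollback, dist=0).
Iteration 1: edges from {rollback} -> (fetch, dist=1), (verify, dist=1).
Iteration 2: no outgoing edges from {fetch,verify}; recursion stops.
SUM(dist) = 0 + 1 + 1 = 2.

2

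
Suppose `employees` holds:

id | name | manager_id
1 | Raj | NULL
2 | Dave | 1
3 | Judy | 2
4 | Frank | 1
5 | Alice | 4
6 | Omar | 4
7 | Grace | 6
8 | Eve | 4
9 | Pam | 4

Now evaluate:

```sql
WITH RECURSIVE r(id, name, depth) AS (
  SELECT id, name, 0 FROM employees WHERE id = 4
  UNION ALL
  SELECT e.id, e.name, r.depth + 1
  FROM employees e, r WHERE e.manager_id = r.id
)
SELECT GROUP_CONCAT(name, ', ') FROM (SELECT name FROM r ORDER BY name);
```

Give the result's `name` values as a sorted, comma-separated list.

Base: id=4 (Frank) at depth 0.
Iteration 1: rows with manager_id in {4} -> Alice (id 5, depth 1), Omar (id 6, depth 1), Eve (id 8, depth 1), Pam (id 9, depth 1).
Iteration 2: rows with manager_id in {5,6,8,9} -> Grace (id 7, depth 2).
Iteration 3: no rows with manager_id in {7}; recursion stops.

Alice, Eve, Frank, Grace, Omar, Pam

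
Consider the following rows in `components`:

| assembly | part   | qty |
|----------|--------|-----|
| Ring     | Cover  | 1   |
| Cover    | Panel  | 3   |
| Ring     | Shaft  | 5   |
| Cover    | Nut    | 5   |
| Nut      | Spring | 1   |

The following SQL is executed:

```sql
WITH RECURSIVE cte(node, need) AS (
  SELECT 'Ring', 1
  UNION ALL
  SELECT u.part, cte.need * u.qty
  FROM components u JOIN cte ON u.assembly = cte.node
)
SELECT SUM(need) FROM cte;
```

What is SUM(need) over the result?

20

Base: (Ring, need=1).
Iteration 1: components of {Ring} -> Cover = 1*1 = 1, Shaft = 1*5 = 5.
Iteration 2: components of {Cover,Shaft} -> Nut = 1*5 = 5, Panel = 1*3 = 3.
Iteration 3: components of {Nut,Panel} -> Spring = 5*1 = 5.
Iteration 4: no further components; recursion stops.
SUM(need) = 1 + 1 + 5 + 3 + 5 + 5 = 20.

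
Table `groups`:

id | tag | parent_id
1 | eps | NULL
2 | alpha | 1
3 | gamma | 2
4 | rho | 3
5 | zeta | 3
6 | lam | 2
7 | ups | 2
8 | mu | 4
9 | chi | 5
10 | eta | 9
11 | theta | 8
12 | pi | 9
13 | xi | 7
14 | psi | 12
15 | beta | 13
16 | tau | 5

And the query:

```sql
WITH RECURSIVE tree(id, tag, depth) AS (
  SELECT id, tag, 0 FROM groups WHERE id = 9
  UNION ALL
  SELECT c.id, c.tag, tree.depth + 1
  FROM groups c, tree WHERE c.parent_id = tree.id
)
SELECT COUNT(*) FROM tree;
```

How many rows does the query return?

Base: id=9 (chi) at depth 0.
Iteration 1: rows with parent_id in {9} -> eta (id 10, depth 1), pi (id 12, depth 1).
Iteration 2: rows with parent_id in {10,12} -> psi (id 14, depth 2).
Iteration 3: no rows with parent_id in {14}; recursion stops.
Total rows emitted: 4.

4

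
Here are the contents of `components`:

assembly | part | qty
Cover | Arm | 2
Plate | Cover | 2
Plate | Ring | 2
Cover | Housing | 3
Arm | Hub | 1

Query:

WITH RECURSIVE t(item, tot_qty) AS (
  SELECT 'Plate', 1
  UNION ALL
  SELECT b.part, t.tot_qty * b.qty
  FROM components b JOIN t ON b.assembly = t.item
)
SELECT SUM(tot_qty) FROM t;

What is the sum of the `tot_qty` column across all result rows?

19

Base: (Plate, tot_qty=1).
Iteration 1: components of {Plate} -> Cover = 1*2 = 2, Ring = 1*2 = 2.
Iteration 2: components of {Cover,Ring} -> Arm = 2*2 = 4, Housing = 2*3 = 6.
Iteration 3: components of {Arm,Housing} -> Hub = 4*1 = 4.
Iteration 4: no further components; recursion stops.
SUM(tot_qty) = 1 + 2 + 2 + 4 + 6 + 4 = 19.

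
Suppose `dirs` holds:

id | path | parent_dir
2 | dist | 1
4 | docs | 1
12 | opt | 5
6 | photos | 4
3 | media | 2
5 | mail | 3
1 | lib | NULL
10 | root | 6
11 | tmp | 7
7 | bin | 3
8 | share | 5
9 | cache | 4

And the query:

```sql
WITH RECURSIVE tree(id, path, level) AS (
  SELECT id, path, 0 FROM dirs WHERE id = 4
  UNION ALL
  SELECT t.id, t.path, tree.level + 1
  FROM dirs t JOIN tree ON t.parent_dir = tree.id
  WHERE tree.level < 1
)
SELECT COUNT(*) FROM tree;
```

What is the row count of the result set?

Base: id=4 (docs) at level 0.
Iteration 1: rows with parent_dir in {4} -> photos (id 6, level 1), cache (id 9, level 1).
Iteration 2: level < 1 fails for all current rows; recursion stops.
Total rows emitted: 3.

3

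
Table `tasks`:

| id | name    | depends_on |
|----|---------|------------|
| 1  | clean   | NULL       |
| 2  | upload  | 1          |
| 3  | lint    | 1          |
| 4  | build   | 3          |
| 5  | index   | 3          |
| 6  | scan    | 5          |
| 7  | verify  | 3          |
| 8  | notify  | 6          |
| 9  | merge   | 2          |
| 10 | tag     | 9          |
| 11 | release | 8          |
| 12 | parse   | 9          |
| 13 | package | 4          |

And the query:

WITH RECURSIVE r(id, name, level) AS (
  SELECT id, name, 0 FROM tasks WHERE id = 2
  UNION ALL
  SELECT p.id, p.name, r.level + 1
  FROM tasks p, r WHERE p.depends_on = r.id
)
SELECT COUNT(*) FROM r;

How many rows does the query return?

4

Base: id=2 (upload) at level 0.
Iteration 1: rows with depends_on in {2} -> merge (id 9, level 1).
Iteration 2: rows with depends_on in {9} -> tag (id 10, level 2), parse (id 12, level 2).
Iteration 3: no rows with depends_on in {10,12}; recursion stops.
Total rows emitted: 4.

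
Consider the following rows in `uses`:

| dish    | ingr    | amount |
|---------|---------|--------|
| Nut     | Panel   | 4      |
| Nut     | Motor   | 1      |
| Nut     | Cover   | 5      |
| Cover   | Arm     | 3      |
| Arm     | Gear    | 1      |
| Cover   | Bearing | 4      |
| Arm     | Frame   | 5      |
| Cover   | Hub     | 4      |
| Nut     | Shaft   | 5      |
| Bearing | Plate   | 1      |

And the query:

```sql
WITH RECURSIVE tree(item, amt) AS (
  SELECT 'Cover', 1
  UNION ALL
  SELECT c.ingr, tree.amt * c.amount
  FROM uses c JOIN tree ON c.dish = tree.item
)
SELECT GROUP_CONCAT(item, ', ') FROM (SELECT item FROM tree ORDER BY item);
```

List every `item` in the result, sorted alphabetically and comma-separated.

Arm, Bearing, Cover, Frame, Gear, Hub, Plate

Base: (Cover, amt=1).
Iteration 1: components of {Cover} -> Arm = 1*3 = 3, Bearing = 1*4 = 4, Hub = 1*4 = 4.
Iteration 2: components of {Arm,Bearing,Hub} -> Frame = 3*5 = 15, Gear = 3*1 = 3, Plate = 4*1 = 4.
Iteration 3: no further components; recursion stops.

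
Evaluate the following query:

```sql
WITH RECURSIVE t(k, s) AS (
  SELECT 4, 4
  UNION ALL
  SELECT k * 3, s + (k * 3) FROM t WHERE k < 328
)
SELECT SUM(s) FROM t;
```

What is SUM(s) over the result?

2172

Base: k=4, s=4.
Iteration 1: 4 < 328 holds -> k = 4 * 3 = 12, s = 4 + 12 = 16.
Iteration 2: 12 < 328 holds -> k = 12 * 3 = 36, s = 16 + 36 = 52.
Iteration 3: 36 < 328 holds -> k = 36 * 3 = 108, s = 52 + 108 = 160.
Iteration 4: 108 < 328 holds -> k = 108 * 3 = 324, s = 160 + 324 = 484.
Iteration 5: 324 < 328 holds -> k = 324 * 3 = 972, s = 484 + 972 = 1456.
Iteration 6: 972 < 328 fails; recursion stops.
SUM(s) = 4 + 16 + 52 + 160 + 484 + 1456 = 2172.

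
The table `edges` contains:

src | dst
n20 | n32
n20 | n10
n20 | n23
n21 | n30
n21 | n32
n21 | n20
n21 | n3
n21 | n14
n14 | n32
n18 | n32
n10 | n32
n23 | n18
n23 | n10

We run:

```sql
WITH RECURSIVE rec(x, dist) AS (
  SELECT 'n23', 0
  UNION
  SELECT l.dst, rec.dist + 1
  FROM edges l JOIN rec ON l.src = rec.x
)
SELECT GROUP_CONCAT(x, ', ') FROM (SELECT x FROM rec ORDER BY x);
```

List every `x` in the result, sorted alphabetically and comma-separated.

Base: (n23, dist=0).
Iteration 1: edges from {n23} -> (n10, dist=1), (n18, dist=1).
Iteration 2: edges from {n10,n18} -> (n32, dist=2). [UNION drops 1 duplicate row(s)]
Iteration 3: no outgoing edges from {n32}; recursion stops.

n10, n18, n23, n32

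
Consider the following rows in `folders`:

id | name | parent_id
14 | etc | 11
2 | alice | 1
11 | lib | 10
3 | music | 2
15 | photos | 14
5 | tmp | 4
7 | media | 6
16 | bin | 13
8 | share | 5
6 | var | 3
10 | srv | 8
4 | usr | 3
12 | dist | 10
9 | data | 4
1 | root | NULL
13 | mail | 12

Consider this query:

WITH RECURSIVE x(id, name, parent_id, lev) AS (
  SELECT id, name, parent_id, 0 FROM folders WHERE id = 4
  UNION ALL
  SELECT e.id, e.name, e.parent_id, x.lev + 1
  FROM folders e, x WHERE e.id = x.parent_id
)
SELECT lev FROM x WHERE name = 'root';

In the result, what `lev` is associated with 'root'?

3

Base: id=4 (usr), parent_id=3, lev 0.
Iteration 1: join on id=3 -> music (id 3, parent_id=2, lev 1).
Iteration 2: join on id=2 -> alice (id 2, parent_id=1, lev 2).
Iteration 3: join on id=1 -> root (id 1, parent_id=NULL, lev 3).
Iteration 4: parent_id is NULL; no match; recursion stops.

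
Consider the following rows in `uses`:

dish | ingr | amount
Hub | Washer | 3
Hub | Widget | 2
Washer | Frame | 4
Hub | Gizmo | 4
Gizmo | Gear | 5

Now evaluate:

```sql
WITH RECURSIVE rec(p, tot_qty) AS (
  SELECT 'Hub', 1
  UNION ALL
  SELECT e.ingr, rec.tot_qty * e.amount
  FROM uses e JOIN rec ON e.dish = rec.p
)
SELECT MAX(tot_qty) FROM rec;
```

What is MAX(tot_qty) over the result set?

Base: (Hub, tot_qty=1).
Iteration 1: components of {Hub} -> Gizmo = 1*4 = 4, Washer = 1*3 = 3, Widget = 1*2 = 2.
Iteration 2: components of {Gizmo,Washer,Widget} -> Frame = 3*4 = 12, Gear = 4*5 = 20.
Iteration 3: no further components; recursion stops.
tot_qty values: 1, 3, 2, 4, 12, 20; the maximum is 20.

20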